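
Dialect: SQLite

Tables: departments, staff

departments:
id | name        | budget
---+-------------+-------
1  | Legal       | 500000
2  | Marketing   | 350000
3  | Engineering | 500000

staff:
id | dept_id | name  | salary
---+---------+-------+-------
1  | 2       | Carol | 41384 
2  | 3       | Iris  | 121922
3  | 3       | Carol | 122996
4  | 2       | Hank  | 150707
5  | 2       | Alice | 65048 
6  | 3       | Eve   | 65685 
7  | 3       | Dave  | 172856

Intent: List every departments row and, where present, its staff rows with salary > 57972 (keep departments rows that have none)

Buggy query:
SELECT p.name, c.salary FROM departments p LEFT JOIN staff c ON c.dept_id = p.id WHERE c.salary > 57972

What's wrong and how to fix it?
Bug: A WHERE condition on the right-hand table after LEFT JOIN drops unmatched parents

Fix: Put 'c.salary > 57972' in the JOIN's ON clause instead of WHERE

Corrected query:
SELECT p.name, c.salary FROM departments p LEFT JOIN staff c ON c.dept_id = p.id AND c.salary > 57972

Result:
name        | salary
------------+-------
Legal       | NULL  
Marketing   | 65048 
Marketing   | 150707
Engineering | 65685 
Engineering | 121922
Engineering | 122996
Engineering | 172856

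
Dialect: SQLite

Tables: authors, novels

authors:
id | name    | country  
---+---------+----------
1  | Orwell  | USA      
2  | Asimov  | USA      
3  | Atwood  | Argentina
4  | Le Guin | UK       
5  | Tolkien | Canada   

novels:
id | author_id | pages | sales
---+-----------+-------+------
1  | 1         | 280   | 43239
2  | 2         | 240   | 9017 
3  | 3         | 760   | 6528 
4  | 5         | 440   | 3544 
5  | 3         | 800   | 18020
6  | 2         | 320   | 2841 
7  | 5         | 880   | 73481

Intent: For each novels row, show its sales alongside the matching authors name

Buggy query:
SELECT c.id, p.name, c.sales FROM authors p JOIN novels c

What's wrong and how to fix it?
Bug: JOIN with no ON clause produces a cartesian product; every novels row pairs with every authors row

Fix: Specify the join condition linking the foreign key to the parent id

Corrected query:
SELECT c.id, p.name, c.sales FROM authors p JOIN novels c ON c.author_id = p.id

Result:
id | name    | sales
---+---------+------
1  | Orwell  | 43239
2  | Asimov  | 9017 
3  | Atwood  | 6528 
4  | Tolkien | 3544 
5  | Atwood  | 18020
6  | Asimov  | 2841 
7  | Tolkien | 73481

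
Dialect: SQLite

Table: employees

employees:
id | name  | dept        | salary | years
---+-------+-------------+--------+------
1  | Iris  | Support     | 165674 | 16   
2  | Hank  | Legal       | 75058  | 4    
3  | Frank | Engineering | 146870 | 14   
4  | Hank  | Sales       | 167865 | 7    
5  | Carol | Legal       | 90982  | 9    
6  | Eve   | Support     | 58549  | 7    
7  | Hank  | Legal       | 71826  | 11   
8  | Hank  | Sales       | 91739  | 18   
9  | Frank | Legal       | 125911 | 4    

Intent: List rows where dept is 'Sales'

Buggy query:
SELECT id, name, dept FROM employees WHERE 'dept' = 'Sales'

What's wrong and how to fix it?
Bug: 'dept' in single quotes is a string literal, not the column; the comparison is literal-vs-literal and never true

Fix: Remove the quotes around the column name (or use double quotes for an identifier)

Corrected query:
SELECT id, name, dept FROM employees WHERE dept = 'Sales'

Result:
id | name | dept 
---+------+------
4  | Hank | Sales
8  | Hank | Sales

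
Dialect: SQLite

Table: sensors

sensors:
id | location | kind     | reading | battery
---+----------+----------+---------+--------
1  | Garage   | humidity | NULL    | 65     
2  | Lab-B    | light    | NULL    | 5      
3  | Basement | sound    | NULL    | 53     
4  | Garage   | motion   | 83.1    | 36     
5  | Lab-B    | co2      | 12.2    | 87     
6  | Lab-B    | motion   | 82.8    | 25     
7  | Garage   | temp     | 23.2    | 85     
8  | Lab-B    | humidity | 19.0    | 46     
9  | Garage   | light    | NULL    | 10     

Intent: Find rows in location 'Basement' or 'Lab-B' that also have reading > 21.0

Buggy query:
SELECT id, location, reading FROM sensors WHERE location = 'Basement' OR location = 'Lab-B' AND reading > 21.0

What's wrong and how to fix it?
Bug: Without parentheses, AND is evaluated before OR, so the reading filter only applies to the 'Lab-B' branch

Fix: Add parentheses around the OR so the AND applies to both alternatives

Corrected query:
SELECT id, location, reading FROM sensors WHERE (location = 'Basement' OR location = 'Lab-B') AND reading > 21.0

Result:
id | location | reading
---+----------+--------
6  | Lab-B    | 82.8   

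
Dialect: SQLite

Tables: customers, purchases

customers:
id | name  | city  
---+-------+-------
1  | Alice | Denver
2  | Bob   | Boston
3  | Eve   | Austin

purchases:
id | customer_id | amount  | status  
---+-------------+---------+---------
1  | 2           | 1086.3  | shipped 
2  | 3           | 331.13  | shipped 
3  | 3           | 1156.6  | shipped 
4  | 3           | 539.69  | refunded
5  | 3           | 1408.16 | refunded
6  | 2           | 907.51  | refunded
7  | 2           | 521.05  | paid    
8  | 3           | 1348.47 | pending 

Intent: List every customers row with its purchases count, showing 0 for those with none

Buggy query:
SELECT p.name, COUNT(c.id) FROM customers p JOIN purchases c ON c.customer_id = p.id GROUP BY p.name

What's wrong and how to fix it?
Bug: INNER JOIN drops customers rows that have no matching purchases rows

Fix: Switch to LEFT JOIN to retain unmatched parent rows

Corrected query:
SELECT p.name, COUNT(c.id) FROM customers p LEFT JOIN purchases c ON c.customer_id = p.id GROUP BY p.name

Result:
name  | COUNT(c.id)
------+------------
Alice | 0          
Bob   | 3          
Eve   | 5          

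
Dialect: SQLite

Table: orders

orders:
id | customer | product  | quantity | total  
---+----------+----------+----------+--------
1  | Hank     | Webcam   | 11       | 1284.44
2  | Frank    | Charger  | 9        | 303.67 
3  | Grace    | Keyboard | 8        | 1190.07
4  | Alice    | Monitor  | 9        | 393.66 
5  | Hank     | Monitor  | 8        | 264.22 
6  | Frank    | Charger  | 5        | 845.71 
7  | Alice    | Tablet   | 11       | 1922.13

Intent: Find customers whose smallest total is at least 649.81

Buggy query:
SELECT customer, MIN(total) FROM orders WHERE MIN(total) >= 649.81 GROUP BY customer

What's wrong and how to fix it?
Bug: Aggregates like MIN are computed per group after WHERE runs

Fix: Use HAVING for the per-group MIN condition

Corrected query:
SELECT customer, MIN(total) FROM orders GROUP BY customer HAVING MIN(total) >= 649.81

Result:
customer | MIN(total)
---------+-----------
Grace    | 1190.07   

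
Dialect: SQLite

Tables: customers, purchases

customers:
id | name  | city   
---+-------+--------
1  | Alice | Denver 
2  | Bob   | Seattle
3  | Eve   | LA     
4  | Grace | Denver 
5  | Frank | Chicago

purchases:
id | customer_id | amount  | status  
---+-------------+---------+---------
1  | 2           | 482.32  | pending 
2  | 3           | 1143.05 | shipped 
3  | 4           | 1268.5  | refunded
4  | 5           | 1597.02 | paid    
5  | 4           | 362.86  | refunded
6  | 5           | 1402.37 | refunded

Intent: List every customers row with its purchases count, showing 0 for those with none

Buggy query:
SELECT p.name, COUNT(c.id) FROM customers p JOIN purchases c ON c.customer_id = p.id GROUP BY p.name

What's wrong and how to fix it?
Bug: An inner join excludes parents with zero children

Fix: Use LEFT JOIN so parents without children still appear (COUNT(c.id) gives 0)

Corrected query:
SELECT p.name, COUNT(c.id) FROM customers p LEFT JOIN purchases c ON c.customer_id = p.id GROUP BY p.name

Result:
name  | COUNT(c.id)
------+------------
Alice | 0          
Bob   | 1          
Eve   | 1          
Frank | 2          
Grace | 2          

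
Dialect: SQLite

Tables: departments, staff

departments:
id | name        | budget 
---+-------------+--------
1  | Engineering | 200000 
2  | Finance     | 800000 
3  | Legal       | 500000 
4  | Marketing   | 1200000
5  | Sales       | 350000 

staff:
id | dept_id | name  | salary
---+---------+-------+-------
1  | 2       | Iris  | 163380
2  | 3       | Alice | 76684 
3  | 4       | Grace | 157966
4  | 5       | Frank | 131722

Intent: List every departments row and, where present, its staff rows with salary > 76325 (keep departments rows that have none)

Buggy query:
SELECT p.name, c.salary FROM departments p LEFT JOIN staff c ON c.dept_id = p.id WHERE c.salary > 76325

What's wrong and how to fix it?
Bug: Filtering c.salary in WHERE discards the NULL rows produced by LEFT JOIN, turning it into an inner join

Fix: Move the right-table condition into the ON clause so unmatched parents are kept

Corrected query:
SELECT p.name, c.salary FROM departments p LEFT JOIN staff c ON c.dept_id = p.id AND c.salary > 76325

Result:
name        | salary
------------+-------
Engineering | NULL  
Finance     | 163380
Legal       | 76684 
Marketing   | 157966
Sales       | 131722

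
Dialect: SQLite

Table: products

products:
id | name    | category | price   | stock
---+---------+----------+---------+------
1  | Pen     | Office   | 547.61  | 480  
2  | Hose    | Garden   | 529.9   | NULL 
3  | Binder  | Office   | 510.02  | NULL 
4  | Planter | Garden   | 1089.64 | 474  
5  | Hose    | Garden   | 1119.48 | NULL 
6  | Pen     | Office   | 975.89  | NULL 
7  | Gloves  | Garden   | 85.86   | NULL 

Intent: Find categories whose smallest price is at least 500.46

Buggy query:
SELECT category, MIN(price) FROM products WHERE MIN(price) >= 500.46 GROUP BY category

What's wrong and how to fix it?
Bug: Aggregates like MIN are computed per group after WHERE runs

Fix: Use HAVING for the per-group MIN condition

Corrected query:
SELECT category, MIN(price) FROM products GROUP BY category HAVING MIN(price) >= 500.46

Result:
category | MIN(price)
---------+-----------
Office   | 510.02    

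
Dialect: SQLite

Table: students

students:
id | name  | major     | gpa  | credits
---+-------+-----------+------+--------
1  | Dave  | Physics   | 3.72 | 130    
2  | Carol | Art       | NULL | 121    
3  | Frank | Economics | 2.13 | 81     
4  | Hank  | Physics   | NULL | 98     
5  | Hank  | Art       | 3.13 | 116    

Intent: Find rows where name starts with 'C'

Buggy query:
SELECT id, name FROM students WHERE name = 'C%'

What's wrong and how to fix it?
Bug: Wildcards only work with LIKE; '=' treats '%' as a literal character

Fix: Use LIKE for wildcard pattern matching

Corrected query:
SELECT id, name FROM students WHERE name LIKE 'C%'

Result:
id | name 
---+------
2  | Carol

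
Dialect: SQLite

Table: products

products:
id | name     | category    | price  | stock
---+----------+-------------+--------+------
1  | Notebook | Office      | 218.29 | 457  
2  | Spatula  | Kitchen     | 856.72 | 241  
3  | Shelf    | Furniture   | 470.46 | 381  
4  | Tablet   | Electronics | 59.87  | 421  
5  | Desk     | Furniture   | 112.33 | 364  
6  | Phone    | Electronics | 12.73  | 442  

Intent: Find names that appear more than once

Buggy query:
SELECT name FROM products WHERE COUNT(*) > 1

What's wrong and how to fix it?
Bug: WHERE can't reference COUNT(*); aggregates are computed after WHERE

Fix: GROUP BY name, then filter groups with HAVING COUNT(*) > 1

Corrected query:
SELECT name FROM products GROUP BY name HAVING COUNT(*) > 1

Result:
(no rows)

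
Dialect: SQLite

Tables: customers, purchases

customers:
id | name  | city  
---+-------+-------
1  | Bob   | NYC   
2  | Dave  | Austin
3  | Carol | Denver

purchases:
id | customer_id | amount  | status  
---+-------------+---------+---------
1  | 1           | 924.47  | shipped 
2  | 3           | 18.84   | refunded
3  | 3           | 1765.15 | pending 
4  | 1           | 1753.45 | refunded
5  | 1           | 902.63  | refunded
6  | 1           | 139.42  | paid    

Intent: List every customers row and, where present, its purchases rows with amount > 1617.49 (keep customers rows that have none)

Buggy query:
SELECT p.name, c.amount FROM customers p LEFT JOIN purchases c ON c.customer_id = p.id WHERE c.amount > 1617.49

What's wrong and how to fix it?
Bug: A WHERE condition on the right-hand table after LEFT JOIN drops unmatched parents

Fix: Put 'c.amount > 1617.49' in the JOIN's ON clause instead of WHERE

Corrected query:
SELECT p.name, c.amount FROM customers p LEFT JOIN purchases c ON c.customer_id = p.id AND c.amount > 1617.49

Result:
name  | amount 
------+--------
Bob   | 1753.45
Dave  | NULL   
Carol | 1765.15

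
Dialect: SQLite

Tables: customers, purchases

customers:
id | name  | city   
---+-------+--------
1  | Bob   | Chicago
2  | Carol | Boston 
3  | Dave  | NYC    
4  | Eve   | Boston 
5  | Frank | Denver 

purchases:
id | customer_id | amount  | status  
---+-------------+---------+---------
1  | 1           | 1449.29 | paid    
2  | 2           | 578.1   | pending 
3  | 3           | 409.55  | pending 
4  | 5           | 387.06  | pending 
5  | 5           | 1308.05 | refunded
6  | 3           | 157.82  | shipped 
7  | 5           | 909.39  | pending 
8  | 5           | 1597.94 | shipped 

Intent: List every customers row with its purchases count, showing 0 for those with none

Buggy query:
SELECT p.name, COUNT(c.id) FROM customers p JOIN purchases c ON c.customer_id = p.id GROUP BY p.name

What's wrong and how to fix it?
Bug: INNER JOIN drops customers rows that have no matching purchases rows

Fix: Use LEFT JOIN so parents without children still appear (COUNT(c.id) gives 0)

Corrected query:
SELECT p.name, COUNT(c.id) FROM customers p LEFT JOIN purchases c ON c.customer_id = p.id GROUP BY p.name

Result:
name  | COUNT(c.id)
------+------------
Bob   | 1          
Carol | 1          
Dave  | 2          
Eve   | 0          
Frank | 4          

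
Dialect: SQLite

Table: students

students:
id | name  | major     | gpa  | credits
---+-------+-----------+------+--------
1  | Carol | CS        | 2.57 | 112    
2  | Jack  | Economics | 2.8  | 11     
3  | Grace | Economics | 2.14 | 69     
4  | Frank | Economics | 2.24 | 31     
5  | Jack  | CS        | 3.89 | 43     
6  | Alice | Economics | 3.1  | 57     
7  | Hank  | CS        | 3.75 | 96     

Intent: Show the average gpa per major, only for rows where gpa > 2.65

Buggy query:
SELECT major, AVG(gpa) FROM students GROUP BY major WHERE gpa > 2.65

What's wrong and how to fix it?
Bug: WHERE cannot follow GROUP BY

Fix: Move the WHERE clause before GROUP BY

Corrected query:
SELECT major, AVG(gpa) FROM students WHERE gpa > 2.65 GROUP BY major

Result:
major     | AVG(gpa)
----------+---------
CS        | 3.82    
Economics | 2.95    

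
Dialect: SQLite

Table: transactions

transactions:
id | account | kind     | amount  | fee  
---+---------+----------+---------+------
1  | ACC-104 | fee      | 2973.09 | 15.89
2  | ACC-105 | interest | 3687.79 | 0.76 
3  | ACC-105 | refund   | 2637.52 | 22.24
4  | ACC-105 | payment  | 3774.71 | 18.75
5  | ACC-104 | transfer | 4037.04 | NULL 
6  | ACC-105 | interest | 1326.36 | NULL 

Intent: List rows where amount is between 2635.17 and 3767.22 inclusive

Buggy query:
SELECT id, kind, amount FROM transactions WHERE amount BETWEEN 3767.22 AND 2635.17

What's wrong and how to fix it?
Bug: The bounds are reversed; BETWEEN a AND b requires a <= b to match anything

Fix: Swap the bounds so the smaller value comes first

Corrected query:
SELECT id, kind, amount FROM transactions WHERE amount BETWEEN 2635.17 AND 3767.22

Result:
id | kind     | amount 
---+----------+--------
1  | fee      | 2973.09
2  | interest | 3687.79
3  | refund   | 2637.52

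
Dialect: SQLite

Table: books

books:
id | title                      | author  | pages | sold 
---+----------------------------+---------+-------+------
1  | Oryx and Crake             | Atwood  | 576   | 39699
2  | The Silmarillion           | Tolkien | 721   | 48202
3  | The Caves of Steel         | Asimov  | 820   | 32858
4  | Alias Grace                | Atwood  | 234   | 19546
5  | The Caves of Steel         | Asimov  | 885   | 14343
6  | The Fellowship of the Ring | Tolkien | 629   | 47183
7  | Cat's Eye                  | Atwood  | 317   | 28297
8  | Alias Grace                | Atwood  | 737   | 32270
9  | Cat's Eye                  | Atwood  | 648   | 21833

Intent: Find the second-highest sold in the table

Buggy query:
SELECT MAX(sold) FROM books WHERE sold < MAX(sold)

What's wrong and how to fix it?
Bug: The inner MAX is an aggregate inside WHERE, which is not allowed

Fix: Put the inner MAX in a scalar subquery

Corrected query:
SELECT MAX(sold) FROM books WHERE sold < (SELECT MAX(sold) FROM books)

Result:
MAX(sold)
---------
47183    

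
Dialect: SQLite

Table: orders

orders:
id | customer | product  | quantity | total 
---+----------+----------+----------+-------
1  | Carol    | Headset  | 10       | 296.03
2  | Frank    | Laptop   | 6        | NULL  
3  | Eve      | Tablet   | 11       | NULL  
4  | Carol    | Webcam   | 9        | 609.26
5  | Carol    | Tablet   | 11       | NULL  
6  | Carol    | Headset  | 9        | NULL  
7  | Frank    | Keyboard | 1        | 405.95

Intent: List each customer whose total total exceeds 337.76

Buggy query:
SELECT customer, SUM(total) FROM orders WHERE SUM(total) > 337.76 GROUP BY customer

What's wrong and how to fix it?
Bug: Aggregate functions cannot appear in a WHERE clause

Fix: Move the aggregate condition to a HAVING clause

Corrected query:
SELECT customer, SUM(total) FROM orders GROUP BY customer HAVING SUM(total) > 337.76

Result:
customer | SUM(total)
---------+-----------
Carol    | 905.29    
Frank    | 405.95    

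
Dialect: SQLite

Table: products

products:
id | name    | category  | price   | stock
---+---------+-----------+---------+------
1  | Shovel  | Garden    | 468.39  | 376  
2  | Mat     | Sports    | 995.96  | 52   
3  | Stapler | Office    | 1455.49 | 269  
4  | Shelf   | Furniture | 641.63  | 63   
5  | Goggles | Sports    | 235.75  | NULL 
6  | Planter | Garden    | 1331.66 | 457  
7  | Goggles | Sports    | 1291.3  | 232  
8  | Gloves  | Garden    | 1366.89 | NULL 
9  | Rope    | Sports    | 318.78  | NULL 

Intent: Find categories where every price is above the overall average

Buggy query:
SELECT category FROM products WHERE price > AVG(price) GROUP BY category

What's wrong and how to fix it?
Bug: WHERE evaluates per row before aggregation, so AVG() is unavailable

Fix: Compute the overall average in a scalar subquery and compare each group's MIN against it in HAVING

Corrected query:
SELECT category FROM products GROUP BY category HAVING MIN(price) > (SELECT AVG(price) FROM products)

Result:
category
--------
Office  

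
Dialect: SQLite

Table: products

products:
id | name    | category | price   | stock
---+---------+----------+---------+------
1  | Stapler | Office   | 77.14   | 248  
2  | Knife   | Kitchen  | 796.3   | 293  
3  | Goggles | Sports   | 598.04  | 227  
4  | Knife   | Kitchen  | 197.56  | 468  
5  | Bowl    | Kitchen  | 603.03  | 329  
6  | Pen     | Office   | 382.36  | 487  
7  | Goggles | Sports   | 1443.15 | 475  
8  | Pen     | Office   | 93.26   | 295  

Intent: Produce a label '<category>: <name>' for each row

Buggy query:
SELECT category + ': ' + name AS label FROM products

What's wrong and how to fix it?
Bug: SQLite uses || for string concatenation; + coerces text to numbers (yielding 0)

Fix: Use the || operator for string concatenation

Corrected query:
SELECT category || ': ' || name AS label FROM products

Result:
label          
---------------
Office: Stapler
Kitchen: Knife 
Sports: Goggles
Kitchen: Knife 
Kitchen: Bowl  
Office: Pen    
Sports: Goggles
Office: Pen    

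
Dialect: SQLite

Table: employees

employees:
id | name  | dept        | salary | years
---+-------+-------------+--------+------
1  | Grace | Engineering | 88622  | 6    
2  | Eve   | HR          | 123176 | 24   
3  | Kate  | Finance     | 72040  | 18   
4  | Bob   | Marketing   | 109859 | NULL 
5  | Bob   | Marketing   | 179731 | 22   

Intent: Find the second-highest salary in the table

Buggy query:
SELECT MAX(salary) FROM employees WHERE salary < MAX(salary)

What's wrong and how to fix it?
Bug: MAX(salary) on the right of the comparison is an aggregate-in-WHERE error

Fix: Put the inner MAX in a scalar subquery

Corrected query:
SELECT MAX(salary) FROM employees WHERE salary < (SELECT MAX(salary) FROM employees)

Result:
MAX(salary)
-----------
123176     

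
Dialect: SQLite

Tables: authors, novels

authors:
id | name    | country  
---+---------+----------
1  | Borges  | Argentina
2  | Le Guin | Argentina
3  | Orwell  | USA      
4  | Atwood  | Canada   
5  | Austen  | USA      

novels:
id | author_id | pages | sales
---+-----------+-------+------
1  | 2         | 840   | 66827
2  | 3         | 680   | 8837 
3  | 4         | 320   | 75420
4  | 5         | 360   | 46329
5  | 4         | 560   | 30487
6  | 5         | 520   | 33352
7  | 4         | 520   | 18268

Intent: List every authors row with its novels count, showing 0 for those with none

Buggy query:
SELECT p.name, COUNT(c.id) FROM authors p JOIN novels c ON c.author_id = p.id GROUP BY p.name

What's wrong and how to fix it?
Bug: An inner join excludes parents with zero children

Fix: Use LEFT JOIN so parents without children still appear (COUNT(c.id) gives 0)

Corrected query:
SELECT p.name, COUNT(c.id) FROM authors p LEFT JOIN novels c ON c.author_id = p.id GROUP BY p.name

Result:
name    | COUNT(c.id)
--------+------------
Atwood  | 3          
Austen  | 2          
Borges  | 0          
Le Guin | 1          
Orwell  | 1          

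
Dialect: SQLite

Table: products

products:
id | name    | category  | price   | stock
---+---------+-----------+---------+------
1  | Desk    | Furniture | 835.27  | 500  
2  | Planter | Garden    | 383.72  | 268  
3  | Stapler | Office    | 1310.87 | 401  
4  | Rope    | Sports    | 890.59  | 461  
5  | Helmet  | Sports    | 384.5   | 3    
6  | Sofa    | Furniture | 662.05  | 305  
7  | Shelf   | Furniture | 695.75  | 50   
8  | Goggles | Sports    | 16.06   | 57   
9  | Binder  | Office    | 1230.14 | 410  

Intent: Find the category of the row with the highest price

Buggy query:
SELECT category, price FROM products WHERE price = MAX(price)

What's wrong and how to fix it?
Bug: WHERE is evaluated per row; an aggregate over the whole table isn't defined there

Fix: Wrap MAX in a scalar subquery so WHERE compares against a single value

Corrected query:
SELECT category, price FROM products WHERE price = (SELECT MAX(price) FROM products)

Result:
category | price  
---------+--------
Office   | 1310.87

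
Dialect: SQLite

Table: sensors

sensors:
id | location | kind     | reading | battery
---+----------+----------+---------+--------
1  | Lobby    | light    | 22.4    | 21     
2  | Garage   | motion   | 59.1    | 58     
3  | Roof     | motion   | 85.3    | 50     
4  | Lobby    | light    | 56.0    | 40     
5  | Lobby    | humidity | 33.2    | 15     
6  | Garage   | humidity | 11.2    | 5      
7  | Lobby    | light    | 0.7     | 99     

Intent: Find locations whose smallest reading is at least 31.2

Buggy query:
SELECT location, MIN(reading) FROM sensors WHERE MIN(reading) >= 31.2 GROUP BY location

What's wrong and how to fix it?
Bug: Aggregates like MIN are computed per group after WHERE runs

Fix: Use HAVING for the per-group MIN condition

Corrected query:
SELECT location, MIN(reading) FROM sensors GROUP BY location HAVING MIN(reading) >= 31.2

Result:
location | MIN(reading)
---------+-------------
Roof     | 85.3        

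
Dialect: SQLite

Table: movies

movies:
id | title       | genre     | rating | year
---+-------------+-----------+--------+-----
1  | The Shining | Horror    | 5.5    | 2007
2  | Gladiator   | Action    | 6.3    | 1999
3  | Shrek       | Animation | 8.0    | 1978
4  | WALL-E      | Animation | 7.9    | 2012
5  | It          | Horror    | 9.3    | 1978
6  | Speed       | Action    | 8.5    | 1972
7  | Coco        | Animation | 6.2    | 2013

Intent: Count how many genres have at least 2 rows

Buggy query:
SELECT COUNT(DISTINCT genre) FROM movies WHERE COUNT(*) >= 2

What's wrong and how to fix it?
Bug: COUNT(*) cannot appear in WHERE; the per-group count doesn't exist yet

Fix: Use a subquery that GROUPs and filters with HAVING, then count its rows

Corrected query:
SELECT COUNT(*) FROM (SELECT genre FROM movies GROUP BY genre HAVING COUNT(*) >= 2)

Result:
COUNT(*)
--------
3       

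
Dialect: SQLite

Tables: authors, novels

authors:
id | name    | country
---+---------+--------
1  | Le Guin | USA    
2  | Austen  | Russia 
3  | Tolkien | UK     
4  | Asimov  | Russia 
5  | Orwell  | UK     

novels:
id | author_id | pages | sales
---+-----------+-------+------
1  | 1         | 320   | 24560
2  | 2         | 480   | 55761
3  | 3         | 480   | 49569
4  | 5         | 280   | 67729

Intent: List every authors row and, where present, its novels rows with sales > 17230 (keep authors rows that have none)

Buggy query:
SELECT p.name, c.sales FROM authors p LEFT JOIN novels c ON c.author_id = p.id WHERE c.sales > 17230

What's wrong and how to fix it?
Bug: Filtering c.sales in WHERE discards the NULL rows produced by LEFT JOIN, turning it into an inner join

Fix: Put 'c.sales > 17230' in the JOIN's ON clause instead of WHERE

Corrected query:
SELECT p.name, c.sales FROM authors p LEFT JOIN novels c ON c.author_id = p.id AND c.sales > 17230

Result:
name    | sales
--------+------
Le Guin | 24560
Austen  | 55761
Tolkien | 49569
Asimov  | NULL 
Orwell  | 67729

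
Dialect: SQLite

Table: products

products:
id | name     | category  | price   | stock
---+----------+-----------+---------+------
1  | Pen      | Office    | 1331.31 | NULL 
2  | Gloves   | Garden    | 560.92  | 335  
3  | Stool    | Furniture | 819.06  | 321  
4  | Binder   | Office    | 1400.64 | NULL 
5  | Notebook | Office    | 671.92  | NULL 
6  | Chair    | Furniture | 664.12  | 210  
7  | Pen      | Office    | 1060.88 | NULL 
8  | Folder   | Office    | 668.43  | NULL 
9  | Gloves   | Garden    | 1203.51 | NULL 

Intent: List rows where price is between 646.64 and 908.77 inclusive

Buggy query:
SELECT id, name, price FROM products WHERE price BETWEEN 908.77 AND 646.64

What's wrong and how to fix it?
Bug: The bounds are reversed; BETWEEN a AND b requires a <= b to match anything

Fix: Swap the bounds so the smaller value comes first

Corrected query:
SELECT id, name, price FROM products WHERE price BETWEEN 646.64 AND 908.77

Result:
id | name     | price 
---+----------+-------
3  | Stool    | 819.06
5  | Notebook | 671.92
6  | Chair    | 664.12
8  | Folder   | 668.43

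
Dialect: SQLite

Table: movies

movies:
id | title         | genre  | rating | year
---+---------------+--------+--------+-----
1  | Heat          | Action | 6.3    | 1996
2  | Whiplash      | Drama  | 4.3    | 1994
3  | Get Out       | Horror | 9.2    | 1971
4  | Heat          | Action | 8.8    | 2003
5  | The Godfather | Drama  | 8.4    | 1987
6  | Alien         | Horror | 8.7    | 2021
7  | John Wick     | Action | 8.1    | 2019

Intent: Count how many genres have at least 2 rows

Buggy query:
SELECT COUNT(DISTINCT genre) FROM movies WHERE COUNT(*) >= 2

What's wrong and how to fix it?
Bug: COUNT(*) cannot appear in WHERE; the per-group count doesn't exist yet

Fix: Use a subquery that GROUPs and filters with HAVING, then count its rows

Corrected query:
SELECT COUNT(*) FROM (SELECT genre FROM movies GROUP BY genre HAVING COUNT(*) >= 2)

Result:
COUNT(*)
--------
3       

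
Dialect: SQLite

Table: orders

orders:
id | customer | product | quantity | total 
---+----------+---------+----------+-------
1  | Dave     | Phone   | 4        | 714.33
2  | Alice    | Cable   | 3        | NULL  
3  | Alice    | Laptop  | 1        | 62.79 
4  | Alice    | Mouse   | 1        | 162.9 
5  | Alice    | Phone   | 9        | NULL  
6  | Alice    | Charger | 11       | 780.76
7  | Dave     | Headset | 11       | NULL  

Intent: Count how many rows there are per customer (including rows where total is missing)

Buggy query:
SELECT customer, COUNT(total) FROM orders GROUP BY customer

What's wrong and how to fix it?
Bug: COUNT(column) counts non-NULL values only; rows with NULL total aren't counted

Fix: Replace COUNT(total) with COUNT(*)

Corrected query:
SELECT customer, COUNT(*) FROM orders GROUP BY customer

Result:
customer | COUNT(*)
---------+---------
Alice    | 5       
Dave     | 2       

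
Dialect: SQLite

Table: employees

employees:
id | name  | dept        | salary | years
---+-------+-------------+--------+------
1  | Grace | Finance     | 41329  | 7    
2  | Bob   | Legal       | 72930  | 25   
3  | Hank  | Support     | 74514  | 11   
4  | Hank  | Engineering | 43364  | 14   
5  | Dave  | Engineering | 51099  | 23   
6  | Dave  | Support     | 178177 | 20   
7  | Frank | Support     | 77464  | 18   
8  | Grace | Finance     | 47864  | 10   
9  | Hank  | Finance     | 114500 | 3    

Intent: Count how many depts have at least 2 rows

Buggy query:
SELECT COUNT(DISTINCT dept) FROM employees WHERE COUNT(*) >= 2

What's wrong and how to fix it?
Bug: COUNT(*) cannot appear in WHERE; the per-group count doesn't exist yet

Fix: Group first with HAVING COUNT(*) >= 2, then COUNT the resulting groups

Corrected query:
SELECT COUNT(*) FROM (SELECT dept FROM employees GROUP BY dept HAVING COUNT(*) >= 2)

Result:
COUNT(*)
--------
3       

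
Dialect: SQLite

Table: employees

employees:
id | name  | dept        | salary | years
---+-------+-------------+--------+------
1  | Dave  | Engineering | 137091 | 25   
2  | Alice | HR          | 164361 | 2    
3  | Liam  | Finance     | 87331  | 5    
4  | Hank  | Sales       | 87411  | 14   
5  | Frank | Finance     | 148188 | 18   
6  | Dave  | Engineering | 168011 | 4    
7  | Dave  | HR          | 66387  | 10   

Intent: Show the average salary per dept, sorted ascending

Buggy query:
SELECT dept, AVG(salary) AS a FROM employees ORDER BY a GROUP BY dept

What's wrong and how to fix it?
Bug: GROUP BY must precede ORDER BY

Fix: Move ORDER BY to the end, after GROUP BY

Corrected query:
SELECT dept, AVG(salary) AS a FROM employees GROUP BY dept ORDER BY a

Result:
dept        | a       
------------+---------
Sales       | 87411   
HR          | 115374  
Finance     | 117759.5
Engineering | 152551  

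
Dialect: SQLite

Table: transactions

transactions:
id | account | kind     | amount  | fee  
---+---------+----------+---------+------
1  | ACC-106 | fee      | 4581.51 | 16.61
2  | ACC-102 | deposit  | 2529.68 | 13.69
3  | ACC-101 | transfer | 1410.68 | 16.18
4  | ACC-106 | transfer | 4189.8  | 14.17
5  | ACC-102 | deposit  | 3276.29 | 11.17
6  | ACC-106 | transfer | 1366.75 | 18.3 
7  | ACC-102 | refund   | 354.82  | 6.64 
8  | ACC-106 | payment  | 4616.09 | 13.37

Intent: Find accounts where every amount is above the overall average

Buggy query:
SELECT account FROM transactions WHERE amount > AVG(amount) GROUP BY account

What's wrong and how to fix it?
Bug: AVG() is an aggregate; it can't sit directly in WHERE

Fix: Use a subquery for AVG and a HAVING MIN(...) filter so the condition holds for every row in the group

Corrected query:
SELECT account FROM transactions GROUP BY account HAVING MIN(amount) > (SELECT AVG(amount) FROM transactions)

Result:
(no rows)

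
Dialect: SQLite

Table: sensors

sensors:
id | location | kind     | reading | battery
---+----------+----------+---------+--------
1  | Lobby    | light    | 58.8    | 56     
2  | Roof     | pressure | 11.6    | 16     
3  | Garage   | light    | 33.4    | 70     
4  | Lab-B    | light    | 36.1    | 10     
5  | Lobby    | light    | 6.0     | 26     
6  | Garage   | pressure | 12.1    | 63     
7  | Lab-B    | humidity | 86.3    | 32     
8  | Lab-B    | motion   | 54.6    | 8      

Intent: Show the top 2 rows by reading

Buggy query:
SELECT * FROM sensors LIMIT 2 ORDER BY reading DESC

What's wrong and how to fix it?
Bug: ORDER BY cannot follow LIMIT; LIMIT is the final clause

Fix: Swap the clauses: ORDER BY first, then LIMIT

Corrected query:
SELECT * FROM sensors ORDER BY reading DESC LIMIT 2

Result:
id | location | kind     | reading | battery
---+----------+----------+---------+--------
7  | Lab-B    | humidity | 86.3    | 32     
1  | Lobby    | light    | 58.8    | 56     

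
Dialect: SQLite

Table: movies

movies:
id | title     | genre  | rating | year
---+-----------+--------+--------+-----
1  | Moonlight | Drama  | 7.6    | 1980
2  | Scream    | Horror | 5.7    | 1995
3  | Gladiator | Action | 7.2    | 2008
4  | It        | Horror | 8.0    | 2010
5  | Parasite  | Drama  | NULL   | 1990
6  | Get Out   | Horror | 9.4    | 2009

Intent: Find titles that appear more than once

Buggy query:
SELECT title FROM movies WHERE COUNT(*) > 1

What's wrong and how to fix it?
Bug: WHERE can't reference COUNT(*); aggregates are computed after WHERE

Fix: Group first, then use HAVING for the count condition

Corrected query:
SELECT title FROM movies GROUP BY title HAVING COUNT(*) > 1

Result:
(no rows)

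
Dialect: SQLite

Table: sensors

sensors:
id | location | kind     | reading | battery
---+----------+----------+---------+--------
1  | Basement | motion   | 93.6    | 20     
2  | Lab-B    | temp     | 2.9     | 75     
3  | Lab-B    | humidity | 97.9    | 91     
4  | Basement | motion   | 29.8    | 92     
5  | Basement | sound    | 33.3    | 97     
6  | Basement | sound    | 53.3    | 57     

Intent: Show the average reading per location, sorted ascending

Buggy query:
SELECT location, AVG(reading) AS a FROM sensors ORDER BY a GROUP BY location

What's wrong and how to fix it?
Bug: ORDER BY appears before GROUP BY; SQL clause order requires GROUP BY first

Fix: Move ORDER BY to the end, after GROUP BY

Corrected query:
SELECT location, AVG(reading) AS a FROM sensors GROUP BY location ORDER BY a

Result:
location | a   
---------+-----
Lab-B    | 50.4
Basement | 52.5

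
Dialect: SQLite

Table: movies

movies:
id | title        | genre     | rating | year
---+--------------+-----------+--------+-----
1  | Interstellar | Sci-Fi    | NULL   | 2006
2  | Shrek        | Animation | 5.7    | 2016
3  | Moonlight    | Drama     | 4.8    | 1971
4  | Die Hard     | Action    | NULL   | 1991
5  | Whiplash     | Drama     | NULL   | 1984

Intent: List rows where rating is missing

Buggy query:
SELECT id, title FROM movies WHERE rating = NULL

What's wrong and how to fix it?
Bug: '= NULL' is always unknown in SQL three-valued logic, so no rows match

Fix: Use IS NULL to test for NULL

Corrected query:
SELECT id, title FROM movies WHERE rating IS NULL

Result:
id | title       
---+-------------
1  | Interstellar
4  | Die Hard    
5  | Whiplash    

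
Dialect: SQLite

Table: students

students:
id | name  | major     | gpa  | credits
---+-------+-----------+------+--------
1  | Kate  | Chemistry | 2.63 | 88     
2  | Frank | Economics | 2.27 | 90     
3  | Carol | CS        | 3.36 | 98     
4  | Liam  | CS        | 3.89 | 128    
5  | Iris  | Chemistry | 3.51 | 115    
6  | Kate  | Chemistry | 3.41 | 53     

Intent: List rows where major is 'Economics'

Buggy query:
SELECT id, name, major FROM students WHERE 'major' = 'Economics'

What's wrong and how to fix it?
Bug: Single quotes denote string literals in SQL; the column name is being compared as a constant string

Fix: Reference the column as major without single quotes

Corrected query:
SELECT id, name, major FROM students WHERE major = 'Economics'

Result:
id | name  | major    
---+-------+----------
2  | Frank | Economics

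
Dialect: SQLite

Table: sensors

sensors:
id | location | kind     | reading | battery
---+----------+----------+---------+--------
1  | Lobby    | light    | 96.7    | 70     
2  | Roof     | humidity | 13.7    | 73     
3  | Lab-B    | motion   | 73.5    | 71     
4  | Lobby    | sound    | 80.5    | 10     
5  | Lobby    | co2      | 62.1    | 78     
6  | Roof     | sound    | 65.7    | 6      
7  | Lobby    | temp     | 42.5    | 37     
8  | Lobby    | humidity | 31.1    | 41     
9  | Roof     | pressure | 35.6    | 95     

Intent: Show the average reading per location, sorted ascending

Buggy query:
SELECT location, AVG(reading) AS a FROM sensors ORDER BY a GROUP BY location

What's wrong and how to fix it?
Bug: GROUP BY must precede ORDER BY

Fix: Move ORDER BY to the end, after GROUP BY

Corrected query:
SELECT location, AVG(reading) AS a FROM sensors GROUP BY location ORDER BY a

Result:
location | a        
---------+----------
Roof     | 38.333333
Lobby    | 62.58    
Lab-B    | 73.5     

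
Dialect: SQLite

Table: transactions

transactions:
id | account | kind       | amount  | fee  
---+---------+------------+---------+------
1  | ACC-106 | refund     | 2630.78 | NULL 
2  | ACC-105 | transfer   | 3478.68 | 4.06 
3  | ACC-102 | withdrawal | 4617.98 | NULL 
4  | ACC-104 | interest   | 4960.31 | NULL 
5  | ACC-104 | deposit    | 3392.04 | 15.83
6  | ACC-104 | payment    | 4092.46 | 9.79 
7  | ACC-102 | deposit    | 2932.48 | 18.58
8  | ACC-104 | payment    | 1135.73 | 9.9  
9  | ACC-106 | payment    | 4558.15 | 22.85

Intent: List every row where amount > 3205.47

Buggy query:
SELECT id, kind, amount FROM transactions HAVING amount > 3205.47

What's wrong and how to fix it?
Bug: HAVING filters the output of aggregation, but this query has no GROUP BY and no aggregate functions, so SQLite rejects it (HAVING clause on a non-aggregate query); the condition here is per row

Fix: Replace HAVING with WHERE since the condition applies to individual rows

Corrected query:
SELECT id, kind, amount FROM transactions WHERE amount > 3205.47

Result:
id | kind       | amount 
---+------------+--------
2  | transfer   | 3478.68
3  | withdrawal | 4617.98
4  | interest   | 4960.31
5  | deposit    | 3392.04
6  | payment    | 4092.46
9  | payment    | 4558.15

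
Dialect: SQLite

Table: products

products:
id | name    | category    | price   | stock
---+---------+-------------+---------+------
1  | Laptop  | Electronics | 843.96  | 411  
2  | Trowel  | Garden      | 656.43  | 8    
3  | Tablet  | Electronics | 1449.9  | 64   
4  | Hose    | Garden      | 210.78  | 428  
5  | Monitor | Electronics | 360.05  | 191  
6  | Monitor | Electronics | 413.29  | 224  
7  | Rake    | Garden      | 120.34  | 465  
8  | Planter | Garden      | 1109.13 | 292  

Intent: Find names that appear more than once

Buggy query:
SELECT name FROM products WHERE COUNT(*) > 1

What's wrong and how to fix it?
Bug: COUNT(*) is an aggregate and cannot be used in WHERE

Fix: Group first, then use HAVING for the count condition

Corrected query:
SELECT name FROM products GROUP BY name HAVING COUNT(*) > 1

Result:
name   
-------
Monitor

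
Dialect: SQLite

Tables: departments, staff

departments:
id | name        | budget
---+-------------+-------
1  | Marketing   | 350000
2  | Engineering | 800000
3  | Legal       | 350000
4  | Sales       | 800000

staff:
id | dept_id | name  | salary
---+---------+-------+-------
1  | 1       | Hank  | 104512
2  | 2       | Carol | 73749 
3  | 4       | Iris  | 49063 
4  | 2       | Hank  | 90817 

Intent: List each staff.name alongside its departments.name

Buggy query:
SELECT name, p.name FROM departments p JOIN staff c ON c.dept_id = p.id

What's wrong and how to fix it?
Bug: 'name' exists in both joined tables, so the database can't tell which one is meant

Fix: Qualify the column with its table alias (c.name)

Corrected query:
SELECT c.name, p.name FROM departments p JOIN staff c ON c.dept_id = p.id

Result:
name  | name       
------+------------
Hank  | Marketing  
Carol | Engineering
Iris  | Sales      
Hank  | Engineering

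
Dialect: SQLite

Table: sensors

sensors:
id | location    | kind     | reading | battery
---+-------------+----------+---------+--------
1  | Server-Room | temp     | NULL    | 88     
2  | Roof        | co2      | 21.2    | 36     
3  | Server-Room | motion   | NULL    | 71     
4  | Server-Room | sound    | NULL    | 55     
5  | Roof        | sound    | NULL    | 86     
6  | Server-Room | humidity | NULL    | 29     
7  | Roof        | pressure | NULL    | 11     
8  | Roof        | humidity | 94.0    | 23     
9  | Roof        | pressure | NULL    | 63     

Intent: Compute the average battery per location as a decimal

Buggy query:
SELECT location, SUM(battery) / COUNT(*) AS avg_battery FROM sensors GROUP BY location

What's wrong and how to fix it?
Bug: SUM(battery) and COUNT(*) are both integers; the division truncates the fractional part

Fix: Cast one side to REAL so the division keeps the fractional part

Corrected query:
SELECT location, SUM(battery) * 1.0 / COUNT(*) AS avg_battery FROM sensors GROUP BY location

Result:
location    | avg_battery
------------+------------
Roof        | 43.8       
Server-Room | 60.75      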